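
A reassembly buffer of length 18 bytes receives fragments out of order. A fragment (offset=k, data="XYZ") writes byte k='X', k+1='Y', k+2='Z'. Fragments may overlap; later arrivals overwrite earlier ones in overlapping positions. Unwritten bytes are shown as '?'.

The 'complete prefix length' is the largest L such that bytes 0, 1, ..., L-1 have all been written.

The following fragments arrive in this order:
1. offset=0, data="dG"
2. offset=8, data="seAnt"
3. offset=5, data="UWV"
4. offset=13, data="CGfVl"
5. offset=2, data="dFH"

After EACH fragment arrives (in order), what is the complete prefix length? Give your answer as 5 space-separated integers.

Answer: 2 2 2 2 18

Derivation:
Fragment 1: offset=0 data="dG" -> buffer=dG???????????????? -> prefix_len=2
Fragment 2: offset=8 data="seAnt" -> buffer=dG??????seAnt????? -> prefix_len=2
Fragment 3: offset=5 data="UWV" -> buffer=dG???UWVseAnt????? -> prefix_len=2
Fragment 4: offset=13 data="CGfVl" -> buffer=dG???UWVseAntCGfVl -> prefix_len=2
Fragment 5: offset=2 data="dFH" -> buffer=dGdFHUWVseAntCGfVl -> prefix_len=18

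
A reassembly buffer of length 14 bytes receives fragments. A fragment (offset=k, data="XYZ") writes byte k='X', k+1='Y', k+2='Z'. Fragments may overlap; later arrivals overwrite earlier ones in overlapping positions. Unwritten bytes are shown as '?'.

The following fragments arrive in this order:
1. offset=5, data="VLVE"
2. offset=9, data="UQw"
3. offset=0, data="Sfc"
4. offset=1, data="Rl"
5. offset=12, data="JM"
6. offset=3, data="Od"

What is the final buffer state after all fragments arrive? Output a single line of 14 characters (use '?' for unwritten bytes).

Answer: SRlOdVLVEUQwJM

Derivation:
Fragment 1: offset=5 data="VLVE" -> buffer=?????VLVE?????
Fragment 2: offset=9 data="UQw" -> buffer=?????VLVEUQw??
Fragment 3: offset=0 data="Sfc" -> buffer=Sfc??VLVEUQw??
Fragment 4: offset=1 data="Rl" -> buffer=SRl??VLVEUQw??
Fragment 5: offset=12 data="JM" -> buffer=SRl??VLVEUQwJM
Fragment 6: offset=3 data="Od" -> buffer=SRlOdVLVEUQwJM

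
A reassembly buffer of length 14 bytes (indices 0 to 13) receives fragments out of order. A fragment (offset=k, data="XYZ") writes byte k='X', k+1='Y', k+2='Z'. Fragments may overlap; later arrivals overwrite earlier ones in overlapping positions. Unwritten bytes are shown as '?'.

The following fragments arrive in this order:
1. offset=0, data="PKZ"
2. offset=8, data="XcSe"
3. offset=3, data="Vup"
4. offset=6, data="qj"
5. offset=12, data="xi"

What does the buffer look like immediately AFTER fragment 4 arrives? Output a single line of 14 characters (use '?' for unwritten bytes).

Answer: PKZVupqjXcSe??

Derivation:
Fragment 1: offset=0 data="PKZ" -> buffer=PKZ???????????
Fragment 2: offset=8 data="XcSe" -> buffer=PKZ?????XcSe??
Fragment 3: offset=3 data="Vup" -> buffer=PKZVup??XcSe??
Fragment 4: offset=6 data="qj" -> buffer=PKZVupqjXcSe??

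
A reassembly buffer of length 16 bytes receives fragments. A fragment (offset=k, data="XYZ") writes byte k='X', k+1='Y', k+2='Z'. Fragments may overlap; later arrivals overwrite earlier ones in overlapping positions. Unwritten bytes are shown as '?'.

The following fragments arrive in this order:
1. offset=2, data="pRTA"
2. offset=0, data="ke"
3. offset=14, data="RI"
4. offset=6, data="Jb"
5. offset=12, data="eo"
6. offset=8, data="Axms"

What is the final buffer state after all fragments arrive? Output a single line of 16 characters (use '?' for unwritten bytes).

Answer: kepRTAJbAxmseoRI

Derivation:
Fragment 1: offset=2 data="pRTA" -> buffer=??pRTA??????????
Fragment 2: offset=0 data="ke" -> buffer=kepRTA??????????
Fragment 3: offset=14 data="RI" -> buffer=kepRTA????????RI
Fragment 4: offset=6 data="Jb" -> buffer=kepRTAJb??????RI
Fragment 5: offset=12 data="eo" -> buffer=kepRTAJb????eoRI
Fragment 6: offset=8 data="Axms" -> buffer=kepRTAJbAxmseoRI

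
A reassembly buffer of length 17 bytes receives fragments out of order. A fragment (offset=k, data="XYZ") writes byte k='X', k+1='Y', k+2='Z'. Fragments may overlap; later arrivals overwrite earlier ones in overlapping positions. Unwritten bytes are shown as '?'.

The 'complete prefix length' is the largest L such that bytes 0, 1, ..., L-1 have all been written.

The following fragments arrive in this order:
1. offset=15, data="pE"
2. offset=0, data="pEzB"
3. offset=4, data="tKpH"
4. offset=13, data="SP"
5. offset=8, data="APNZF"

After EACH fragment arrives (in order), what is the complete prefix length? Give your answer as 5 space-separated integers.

Fragment 1: offset=15 data="pE" -> buffer=???????????????pE -> prefix_len=0
Fragment 2: offset=0 data="pEzB" -> buffer=pEzB???????????pE -> prefix_len=4
Fragment 3: offset=4 data="tKpH" -> buffer=pEzBtKpH???????pE -> prefix_len=8
Fragment 4: offset=13 data="SP" -> buffer=pEzBtKpH?????SPpE -> prefix_len=8
Fragment 5: offset=8 data="APNZF" -> buffer=pEzBtKpHAPNZFSPpE -> prefix_len=17

Answer: 0 4 8 8 17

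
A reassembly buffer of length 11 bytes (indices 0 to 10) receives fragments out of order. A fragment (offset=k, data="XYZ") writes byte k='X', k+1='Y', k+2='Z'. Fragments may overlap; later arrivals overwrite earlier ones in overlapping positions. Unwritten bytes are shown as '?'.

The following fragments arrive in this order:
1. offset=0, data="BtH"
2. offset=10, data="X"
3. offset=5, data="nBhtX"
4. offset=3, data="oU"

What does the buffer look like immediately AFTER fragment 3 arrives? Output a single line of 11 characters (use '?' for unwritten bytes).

Fragment 1: offset=0 data="BtH" -> buffer=BtH????????
Fragment 2: offset=10 data="X" -> buffer=BtH???????X
Fragment 3: offset=5 data="nBhtX" -> buffer=BtH??nBhtXX

Answer: BtH??nBhtXX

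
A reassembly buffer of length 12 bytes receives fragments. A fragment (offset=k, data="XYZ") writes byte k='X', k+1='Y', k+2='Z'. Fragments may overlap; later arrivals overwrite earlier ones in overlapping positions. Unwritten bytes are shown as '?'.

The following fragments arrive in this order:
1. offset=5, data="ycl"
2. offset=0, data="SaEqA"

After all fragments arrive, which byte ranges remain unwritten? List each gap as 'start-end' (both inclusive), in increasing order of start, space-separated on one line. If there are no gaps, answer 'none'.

Answer: 8-11

Derivation:
Fragment 1: offset=5 len=3
Fragment 2: offset=0 len=5
Gaps: 8-11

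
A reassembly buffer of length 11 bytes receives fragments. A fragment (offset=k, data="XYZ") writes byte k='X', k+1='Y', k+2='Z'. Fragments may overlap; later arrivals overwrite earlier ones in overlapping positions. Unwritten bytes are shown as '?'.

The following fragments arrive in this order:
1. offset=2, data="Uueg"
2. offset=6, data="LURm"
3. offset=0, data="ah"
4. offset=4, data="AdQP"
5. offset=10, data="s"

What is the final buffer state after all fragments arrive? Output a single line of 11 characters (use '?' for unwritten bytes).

Answer: ahUuAdQPRms

Derivation:
Fragment 1: offset=2 data="Uueg" -> buffer=??Uueg?????
Fragment 2: offset=6 data="LURm" -> buffer=??UuegLURm?
Fragment 3: offset=0 data="ah" -> buffer=ahUuegLURm?
Fragment 4: offset=4 data="AdQP" -> buffer=ahUuAdQPRm?
Fragment 5: offset=10 data="s" -> buffer=ahUuAdQPRms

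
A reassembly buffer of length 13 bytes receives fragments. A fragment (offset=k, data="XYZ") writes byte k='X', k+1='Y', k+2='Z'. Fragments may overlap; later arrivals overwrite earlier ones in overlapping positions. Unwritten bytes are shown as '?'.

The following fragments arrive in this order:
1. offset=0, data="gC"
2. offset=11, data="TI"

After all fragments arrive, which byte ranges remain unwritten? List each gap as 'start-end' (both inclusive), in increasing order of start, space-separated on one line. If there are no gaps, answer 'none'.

Fragment 1: offset=0 len=2
Fragment 2: offset=11 len=2
Gaps: 2-10

Answer: 2-10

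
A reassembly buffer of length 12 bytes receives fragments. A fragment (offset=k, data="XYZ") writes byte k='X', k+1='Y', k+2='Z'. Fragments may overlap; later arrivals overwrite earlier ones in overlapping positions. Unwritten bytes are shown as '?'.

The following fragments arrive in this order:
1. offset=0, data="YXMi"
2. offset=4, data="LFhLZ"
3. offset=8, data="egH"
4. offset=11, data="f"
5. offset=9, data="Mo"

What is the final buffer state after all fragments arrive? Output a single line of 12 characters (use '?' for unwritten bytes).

Fragment 1: offset=0 data="YXMi" -> buffer=YXMi????????
Fragment 2: offset=4 data="LFhLZ" -> buffer=YXMiLFhLZ???
Fragment 3: offset=8 data="egH" -> buffer=YXMiLFhLegH?
Fragment 4: offset=11 data="f" -> buffer=YXMiLFhLegHf
Fragment 5: offset=9 data="Mo" -> buffer=YXMiLFhLeMof

Answer: YXMiLFhLeMof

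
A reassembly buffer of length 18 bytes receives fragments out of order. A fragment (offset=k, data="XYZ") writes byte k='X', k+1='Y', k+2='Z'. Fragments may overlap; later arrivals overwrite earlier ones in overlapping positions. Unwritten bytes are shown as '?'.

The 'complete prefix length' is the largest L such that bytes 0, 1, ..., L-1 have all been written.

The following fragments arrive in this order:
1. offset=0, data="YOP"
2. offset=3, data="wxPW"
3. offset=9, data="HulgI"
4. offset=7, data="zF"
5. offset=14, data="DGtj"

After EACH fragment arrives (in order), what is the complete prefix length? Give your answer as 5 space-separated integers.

Answer: 3 7 7 14 18

Derivation:
Fragment 1: offset=0 data="YOP" -> buffer=YOP??????????????? -> prefix_len=3
Fragment 2: offset=3 data="wxPW" -> buffer=YOPwxPW??????????? -> prefix_len=7
Fragment 3: offset=9 data="HulgI" -> buffer=YOPwxPW??HulgI???? -> prefix_len=7
Fragment 4: offset=7 data="zF" -> buffer=YOPwxPWzFHulgI???? -> prefix_len=14
Fragment 5: offset=14 data="DGtj" -> buffer=YOPwxPWzFHulgIDGtj -> prefix_len=18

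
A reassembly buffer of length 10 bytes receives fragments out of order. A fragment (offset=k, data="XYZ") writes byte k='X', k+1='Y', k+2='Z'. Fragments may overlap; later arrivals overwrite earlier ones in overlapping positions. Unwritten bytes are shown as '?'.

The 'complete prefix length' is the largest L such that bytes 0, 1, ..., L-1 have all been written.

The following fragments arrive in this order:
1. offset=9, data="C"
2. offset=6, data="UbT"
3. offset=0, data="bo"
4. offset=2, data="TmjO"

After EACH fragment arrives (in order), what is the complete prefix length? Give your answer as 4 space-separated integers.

Answer: 0 0 2 10

Derivation:
Fragment 1: offset=9 data="C" -> buffer=?????????C -> prefix_len=0
Fragment 2: offset=6 data="UbT" -> buffer=??????UbTC -> prefix_len=0
Fragment 3: offset=0 data="bo" -> buffer=bo????UbTC -> prefix_len=2
Fragment 4: offset=2 data="TmjO" -> buffer=boTmjOUbTC -> prefix_len=10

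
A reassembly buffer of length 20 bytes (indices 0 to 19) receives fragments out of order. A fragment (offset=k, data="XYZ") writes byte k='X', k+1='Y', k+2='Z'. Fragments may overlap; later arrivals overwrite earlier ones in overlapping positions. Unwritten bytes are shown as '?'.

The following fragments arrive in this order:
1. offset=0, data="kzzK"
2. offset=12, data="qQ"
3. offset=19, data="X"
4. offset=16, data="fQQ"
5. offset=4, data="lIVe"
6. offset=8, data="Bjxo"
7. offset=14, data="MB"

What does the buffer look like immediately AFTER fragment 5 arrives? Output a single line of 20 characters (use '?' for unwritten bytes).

Fragment 1: offset=0 data="kzzK" -> buffer=kzzK????????????????
Fragment 2: offset=12 data="qQ" -> buffer=kzzK????????qQ??????
Fragment 3: offset=19 data="X" -> buffer=kzzK????????qQ?????X
Fragment 4: offset=16 data="fQQ" -> buffer=kzzK????????qQ??fQQX
Fragment 5: offset=4 data="lIVe" -> buffer=kzzKlIVe????qQ??fQQX

Answer: kzzKlIVe????qQ??fQQX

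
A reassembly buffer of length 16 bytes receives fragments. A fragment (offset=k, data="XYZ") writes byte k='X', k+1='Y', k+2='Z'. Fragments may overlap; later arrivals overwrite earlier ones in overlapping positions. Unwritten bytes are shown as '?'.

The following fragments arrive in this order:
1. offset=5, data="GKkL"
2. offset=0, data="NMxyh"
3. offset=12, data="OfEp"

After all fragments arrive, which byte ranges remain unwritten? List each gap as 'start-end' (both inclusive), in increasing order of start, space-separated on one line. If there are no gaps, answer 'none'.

Fragment 1: offset=5 len=4
Fragment 2: offset=0 len=5
Fragment 3: offset=12 len=4
Gaps: 9-11

Answer: 9-11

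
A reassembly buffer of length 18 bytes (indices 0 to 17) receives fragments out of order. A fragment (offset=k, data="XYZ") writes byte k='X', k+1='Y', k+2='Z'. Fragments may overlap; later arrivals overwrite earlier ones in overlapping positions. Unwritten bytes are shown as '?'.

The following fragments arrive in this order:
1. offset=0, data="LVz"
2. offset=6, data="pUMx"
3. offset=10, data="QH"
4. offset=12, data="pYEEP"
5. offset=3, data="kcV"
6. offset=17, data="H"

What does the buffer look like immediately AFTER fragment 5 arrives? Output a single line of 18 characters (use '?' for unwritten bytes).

Fragment 1: offset=0 data="LVz" -> buffer=LVz???????????????
Fragment 2: offset=6 data="pUMx" -> buffer=LVz???pUMx????????
Fragment 3: offset=10 data="QH" -> buffer=LVz???pUMxQH??????
Fragment 4: offset=12 data="pYEEP" -> buffer=LVz???pUMxQHpYEEP?
Fragment 5: offset=3 data="kcV" -> buffer=LVzkcVpUMxQHpYEEP?

Answer: LVzkcVpUMxQHpYEEP?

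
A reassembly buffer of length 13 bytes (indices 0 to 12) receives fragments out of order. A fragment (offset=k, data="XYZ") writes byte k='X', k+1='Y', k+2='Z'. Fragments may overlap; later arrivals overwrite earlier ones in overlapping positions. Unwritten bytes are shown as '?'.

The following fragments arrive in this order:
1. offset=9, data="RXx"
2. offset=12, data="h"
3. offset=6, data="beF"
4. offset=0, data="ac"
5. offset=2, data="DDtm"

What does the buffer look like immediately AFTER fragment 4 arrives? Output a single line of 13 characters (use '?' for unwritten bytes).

Fragment 1: offset=9 data="RXx" -> buffer=?????????RXx?
Fragment 2: offset=12 data="h" -> buffer=?????????RXxh
Fragment 3: offset=6 data="beF" -> buffer=??????beFRXxh
Fragment 4: offset=0 data="ac" -> buffer=ac????beFRXxh

Answer: ac????beFRXxh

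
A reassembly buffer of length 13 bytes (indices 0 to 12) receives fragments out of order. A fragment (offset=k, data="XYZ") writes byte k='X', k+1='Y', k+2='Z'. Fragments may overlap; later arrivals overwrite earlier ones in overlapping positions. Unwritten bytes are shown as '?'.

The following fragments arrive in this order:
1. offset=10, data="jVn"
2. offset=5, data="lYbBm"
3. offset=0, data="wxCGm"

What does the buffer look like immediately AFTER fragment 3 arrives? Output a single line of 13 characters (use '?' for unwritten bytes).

Fragment 1: offset=10 data="jVn" -> buffer=??????????jVn
Fragment 2: offset=5 data="lYbBm" -> buffer=?????lYbBmjVn
Fragment 3: offset=0 data="wxCGm" -> buffer=wxCGmlYbBmjVn

Answer: wxCGmlYbBmjVn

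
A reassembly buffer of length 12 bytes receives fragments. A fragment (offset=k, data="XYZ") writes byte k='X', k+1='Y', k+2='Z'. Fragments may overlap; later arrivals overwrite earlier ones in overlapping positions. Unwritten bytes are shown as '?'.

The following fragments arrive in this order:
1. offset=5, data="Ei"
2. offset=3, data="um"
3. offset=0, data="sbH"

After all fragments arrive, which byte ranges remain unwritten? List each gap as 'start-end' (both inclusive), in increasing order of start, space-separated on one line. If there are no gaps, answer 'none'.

Answer: 7-11

Derivation:
Fragment 1: offset=5 len=2
Fragment 2: offset=3 len=2
Fragment 3: offset=0 len=3
Gaps: 7-11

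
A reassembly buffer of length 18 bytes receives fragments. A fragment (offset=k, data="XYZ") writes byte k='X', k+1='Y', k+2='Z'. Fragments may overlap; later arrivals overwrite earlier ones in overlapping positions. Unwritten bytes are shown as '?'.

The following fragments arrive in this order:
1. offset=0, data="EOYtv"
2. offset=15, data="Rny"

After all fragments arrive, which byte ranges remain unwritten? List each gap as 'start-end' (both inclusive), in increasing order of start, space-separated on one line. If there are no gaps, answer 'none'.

Answer: 5-14

Derivation:
Fragment 1: offset=0 len=5
Fragment 2: offset=15 len=3
Gaps: 5-14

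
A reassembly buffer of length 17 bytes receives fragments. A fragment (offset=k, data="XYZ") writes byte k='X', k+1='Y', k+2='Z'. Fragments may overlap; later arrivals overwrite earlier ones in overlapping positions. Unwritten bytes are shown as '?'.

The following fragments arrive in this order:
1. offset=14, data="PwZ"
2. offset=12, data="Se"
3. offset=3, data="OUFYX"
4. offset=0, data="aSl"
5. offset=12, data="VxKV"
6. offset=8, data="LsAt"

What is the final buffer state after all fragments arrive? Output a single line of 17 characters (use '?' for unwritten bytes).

Fragment 1: offset=14 data="PwZ" -> buffer=??????????????PwZ
Fragment 2: offset=12 data="Se" -> buffer=????????????SePwZ
Fragment 3: offset=3 data="OUFYX" -> buffer=???OUFYX????SePwZ
Fragment 4: offset=0 data="aSl" -> buffer=aSlOUFYX????SePwZ
Fragment 5: offset=12 data="VxKV" -> buffer=aSlOUFYX????VxKVZ
Fragment 6: offset=8 data="LsAt" -> buffer=aSlOUFYXLsAtVxKVZ

Answer: aSlOUFYXLsAtVxKVZ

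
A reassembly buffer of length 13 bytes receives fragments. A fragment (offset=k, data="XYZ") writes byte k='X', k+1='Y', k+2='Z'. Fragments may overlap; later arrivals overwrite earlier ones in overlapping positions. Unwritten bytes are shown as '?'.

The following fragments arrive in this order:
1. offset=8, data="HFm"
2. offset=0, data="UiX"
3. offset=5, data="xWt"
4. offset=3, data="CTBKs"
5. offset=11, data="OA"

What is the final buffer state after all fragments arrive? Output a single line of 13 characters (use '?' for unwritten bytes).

Fragment 1: offset=8 data="HFm" -> buffer=????????HFm??
Fragment 2: offset=0 data="UiX" -> buffer=UiX?????HFm??
Fragment 3: offset=5 data="xWt" -> buffer=UiX??xWtHFm??
Fragment 4: offset=3 data="CTBKs" -> buffer=UiXCTBKsHFm??
Fragment 5: offset=11 data="OA" -> buffer=UiXCTBKsHFmOA

Answer: UiXCTBKsHFmOA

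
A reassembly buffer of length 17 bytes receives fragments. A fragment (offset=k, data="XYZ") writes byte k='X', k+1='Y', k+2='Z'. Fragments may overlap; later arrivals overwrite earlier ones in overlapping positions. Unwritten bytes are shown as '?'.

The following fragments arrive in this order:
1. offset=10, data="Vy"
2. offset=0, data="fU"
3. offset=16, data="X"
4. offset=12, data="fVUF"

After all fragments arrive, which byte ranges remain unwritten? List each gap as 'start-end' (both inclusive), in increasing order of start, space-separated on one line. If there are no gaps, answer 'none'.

Answer: 2-9

Derivation:
Fragment 1: offset=10 len=2
Fragment 2: offset=0 len=2
Fragment 3: offset=16 len=1
Fragment 4: offset=12 len=4
Gaps: 2-9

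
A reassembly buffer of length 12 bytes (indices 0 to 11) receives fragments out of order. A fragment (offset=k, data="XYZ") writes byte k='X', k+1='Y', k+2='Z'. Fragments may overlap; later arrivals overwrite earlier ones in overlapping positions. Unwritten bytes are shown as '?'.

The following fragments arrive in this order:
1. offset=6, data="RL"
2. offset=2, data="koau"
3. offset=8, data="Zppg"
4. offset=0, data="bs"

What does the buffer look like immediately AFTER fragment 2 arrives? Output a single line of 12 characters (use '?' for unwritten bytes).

Answer: ??koauRL????

Derivation:
Fragment 1: offset=6 data="RL" -> buffer=??????RL????
Fragment 2: offset=2 data="koau" -> buffer=??koauRL????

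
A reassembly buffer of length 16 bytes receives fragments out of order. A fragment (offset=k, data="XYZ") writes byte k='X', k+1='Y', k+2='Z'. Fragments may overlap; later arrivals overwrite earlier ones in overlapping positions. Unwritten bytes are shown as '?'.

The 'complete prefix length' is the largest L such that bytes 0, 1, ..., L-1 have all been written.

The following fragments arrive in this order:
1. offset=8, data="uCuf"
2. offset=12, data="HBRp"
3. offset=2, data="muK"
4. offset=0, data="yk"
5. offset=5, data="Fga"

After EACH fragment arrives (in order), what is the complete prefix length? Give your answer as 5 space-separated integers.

Fragment 1: offset=8 data="uCuf" -> buffer=????????uCuf???? -> prefix_len=0
Fragment 2: offset=12 data="HBRp" -> buffer=????????uCufHBRp -> prefix_len=0
Fragment 3: offset=2 data="muK" -> buffer=??muK???uCufHBRp -> prefix_len=0
Fragment 4: offset=0 data="yk" -> buffer=ykmuK???uCufHBRp -> prefix_len=5
Fragment 5: offset=5 data="Fga" -> buffer=ykmuKFgauCufHBRp -> prefix_len=16

Answer: 0 0 0 5 16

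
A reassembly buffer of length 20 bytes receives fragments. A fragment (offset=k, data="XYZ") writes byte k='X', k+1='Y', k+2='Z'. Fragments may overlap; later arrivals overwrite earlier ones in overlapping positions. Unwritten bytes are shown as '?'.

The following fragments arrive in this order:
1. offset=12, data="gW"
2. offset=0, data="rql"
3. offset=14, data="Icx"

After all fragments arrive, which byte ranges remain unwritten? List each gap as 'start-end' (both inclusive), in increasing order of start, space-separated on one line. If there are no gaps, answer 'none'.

Answer: 3-11 17-19

Derivation:
Fragment 1: offset=12 len=2
Fragment 2: offset=0 len=3
Fragment 3: offset=14 len=3
Gaps: 3-11 17-19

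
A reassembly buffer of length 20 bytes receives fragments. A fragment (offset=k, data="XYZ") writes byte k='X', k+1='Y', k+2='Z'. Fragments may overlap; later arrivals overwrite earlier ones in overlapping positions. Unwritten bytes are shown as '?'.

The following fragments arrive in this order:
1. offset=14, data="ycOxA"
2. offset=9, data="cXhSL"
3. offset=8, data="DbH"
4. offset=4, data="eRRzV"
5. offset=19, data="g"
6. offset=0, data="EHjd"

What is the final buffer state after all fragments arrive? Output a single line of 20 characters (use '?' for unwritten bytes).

Answer: EHjdeRRzVbHhSLycOxAg

Derivation:
Fragment 1: offset=14 data="ycOxA" -> buffer=??????????????ycOxA?
Fragment 2: offset=9 data="cXhSL" -> buffer=?????????cXhSLycOxA?
Fragment 3: offset=8 data="DbH" -> buffer=????????DbHhSLycOxA?
Fragment 4: offset=4 data="eRRzV" -> buffer=????eRRzVbHhSLycOxA?
Fragment 5: offset=19 data="g" -> buffer=????eRRzVbHhSLycOxAg
Fragment 6: offset=0 data="EHjd" -> buffer=EHjdeRRzVbHhSLycOxAg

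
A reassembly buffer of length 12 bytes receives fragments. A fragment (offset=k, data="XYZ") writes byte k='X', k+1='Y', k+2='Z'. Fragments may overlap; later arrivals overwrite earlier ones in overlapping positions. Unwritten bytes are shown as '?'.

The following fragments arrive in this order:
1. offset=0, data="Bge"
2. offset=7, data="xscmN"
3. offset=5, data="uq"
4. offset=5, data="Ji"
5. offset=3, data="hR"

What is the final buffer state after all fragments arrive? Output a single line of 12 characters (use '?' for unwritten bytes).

Fragment 1: offset=0 data="Bge" -> buffer=Bge?????????
Fragment 2: offset=7 data="xscmN" -> buffer=Bge????xscmN
Fragment 3: offset=5 data="uq" -> buffer=Bge??uqxscmN
Fragment 4: offset=5 data="Ji" -> buffer=Bge??JixscmN
Fragment 5: offset=3 data="hR" -> buffer=BgehRJixscmN

Answer: BgehRJixscmN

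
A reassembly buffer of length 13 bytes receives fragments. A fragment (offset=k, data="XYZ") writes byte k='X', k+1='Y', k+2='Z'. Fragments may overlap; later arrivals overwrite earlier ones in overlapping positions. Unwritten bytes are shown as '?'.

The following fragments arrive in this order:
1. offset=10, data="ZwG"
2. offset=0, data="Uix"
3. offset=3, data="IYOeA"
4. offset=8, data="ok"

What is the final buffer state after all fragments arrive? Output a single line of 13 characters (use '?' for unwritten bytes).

Answer: UixIYOeAokZwG

Derivation:
Fragment 1: offset=10 data="ZwG" -> buffer=??????????ZwG
Fragment 2: offset=0 data="Uix" -> buffer=Uix???????ZwG
Fragment 3: offset=3 data="IYOeA" -> buffer=UixIYOeA??ZwG
Fragment 4: offset=8 data="ok" -> buffer=UixIYOeAokZwG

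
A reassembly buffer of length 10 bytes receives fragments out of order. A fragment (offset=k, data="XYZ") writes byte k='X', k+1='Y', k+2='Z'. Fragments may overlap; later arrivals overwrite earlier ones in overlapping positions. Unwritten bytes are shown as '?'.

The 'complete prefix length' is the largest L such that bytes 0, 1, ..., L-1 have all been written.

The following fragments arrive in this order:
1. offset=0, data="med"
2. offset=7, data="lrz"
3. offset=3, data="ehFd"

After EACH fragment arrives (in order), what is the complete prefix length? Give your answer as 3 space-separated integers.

Fragment 1: offset=0 data="med" -> buffer=med??????? -> prefix_len=3
Fragment 2: offset=7 data="lrz" -> buffer=med????lrz -> prefix_len=3
Fragment 3: offset=3 data="ehFd" -> buffer=medehFdlrz -> prefix_len=10

Answer: 3 3 10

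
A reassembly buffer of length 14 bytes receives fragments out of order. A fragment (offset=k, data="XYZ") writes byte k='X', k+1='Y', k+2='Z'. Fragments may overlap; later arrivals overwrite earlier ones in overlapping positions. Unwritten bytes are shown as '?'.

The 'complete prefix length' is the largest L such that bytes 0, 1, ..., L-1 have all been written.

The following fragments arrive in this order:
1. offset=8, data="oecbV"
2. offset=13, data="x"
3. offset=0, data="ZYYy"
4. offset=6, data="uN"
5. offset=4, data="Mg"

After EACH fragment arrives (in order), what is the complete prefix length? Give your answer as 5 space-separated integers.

Answer: 0 0 4 4 14

Derivation:
Fragment 1: offset=8 data="oecbV" -> buffer=????????oecbV? -> prefix_len=0
Fragment 2: offset=13 data="x" -> buffer=????????oecbVx -> prefix_len=0
Fragment 3: offset=0 data="ZYYy" -> buffer=ZYYy????oecbVx -> prefix_len=4
Fragment 4: offset=6 data="uN" -> buffer=ZYYy??uNoecbVx -> prefix_len=4
Fragment 5: offset=4 data="Mg" -> buffer=ZYYyMguNoecbVx -> prefix_len=14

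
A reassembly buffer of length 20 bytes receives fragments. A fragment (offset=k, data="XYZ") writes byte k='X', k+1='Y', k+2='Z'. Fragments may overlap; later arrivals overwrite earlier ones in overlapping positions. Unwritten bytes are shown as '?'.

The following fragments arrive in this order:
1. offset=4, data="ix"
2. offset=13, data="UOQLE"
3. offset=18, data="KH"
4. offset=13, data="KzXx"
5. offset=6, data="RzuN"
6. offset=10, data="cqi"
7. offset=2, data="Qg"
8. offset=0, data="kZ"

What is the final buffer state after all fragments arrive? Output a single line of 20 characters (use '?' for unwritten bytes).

Answer: kZQgixRzuNcqiKzXxEKH

Derivation:
Fragment 1: offset=4 data="ix" -> buffer=????ix??????????????
Fragment 2: offset=13 data="UOQLE" -> buffer=????ix???????UOQLE??
Fragment 3: offset=18 data="KH" -> buffer=????ix???????UOQLEKH
Fragment 4: offset=13 data="KzXx" -> buffer=????ix???????KzXxEKH
Fragment 5: offset=6 data="RzuN" -> buffer=????ixRzuN???KzXxEKH
Fragment 6: offset=10 data="cqi" -> buffer=????ixRzuNcqiKzXxEKH
Fragment 7: offset=2 data="Qg" -> buffer=??QgixRzuNcqiKzXxEKH
Fragment 8: offset=0 data="kZ" -> buffer=kZQgixRzuNcqiKzXxEKH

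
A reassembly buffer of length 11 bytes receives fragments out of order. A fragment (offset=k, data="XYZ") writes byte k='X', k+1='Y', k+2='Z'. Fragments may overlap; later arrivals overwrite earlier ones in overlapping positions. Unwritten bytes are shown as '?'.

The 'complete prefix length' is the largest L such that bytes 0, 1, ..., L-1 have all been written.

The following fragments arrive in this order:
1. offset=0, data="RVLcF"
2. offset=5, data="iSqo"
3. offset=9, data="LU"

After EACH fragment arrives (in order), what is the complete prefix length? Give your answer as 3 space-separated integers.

Fragment 1: offset=0 data="RVLcF" -> buffer=RVLcF?????? -> prefix_len=5
Fragment 2: offset=5 data="iSqo" -> buffer=RVLcFiSqo?? -> prefix_len=9
Fragment 3: offset=9 data="LU" -> buffer=RVLcFiSqoLU -> prefix_len=11

Answer: 5 9 11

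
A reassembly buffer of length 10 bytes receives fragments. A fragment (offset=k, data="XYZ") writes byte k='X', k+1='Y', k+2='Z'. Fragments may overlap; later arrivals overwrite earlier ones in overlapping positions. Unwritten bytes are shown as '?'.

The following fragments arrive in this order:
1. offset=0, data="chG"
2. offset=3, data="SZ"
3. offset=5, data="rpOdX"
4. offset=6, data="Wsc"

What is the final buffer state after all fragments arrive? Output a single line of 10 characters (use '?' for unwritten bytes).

Answer: chGSZrWscX

Derivation:
Fragment 1: offset=0 data="chG" -> buffer=chG???????
Fragment 2: offset=3 data="SZ" -> buffer=chGSZ?????
Fragment 3: offset=5 data="rpOdX" -> buffer=chGSZrpOdX
Fragment 4: offset=6 data="Wsc" -> buffer=chGSZrWscX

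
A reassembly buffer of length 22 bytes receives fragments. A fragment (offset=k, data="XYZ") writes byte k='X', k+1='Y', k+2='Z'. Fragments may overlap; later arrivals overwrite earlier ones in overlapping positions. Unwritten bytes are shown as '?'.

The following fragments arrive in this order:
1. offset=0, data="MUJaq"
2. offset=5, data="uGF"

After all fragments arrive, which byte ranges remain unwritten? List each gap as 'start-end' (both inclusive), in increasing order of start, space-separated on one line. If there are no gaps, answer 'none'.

Answer: 8-21

Derivation:
Fragment 1: offset=0 len=5
Fragment 2: offset=5 len=3
Gaps: 8-21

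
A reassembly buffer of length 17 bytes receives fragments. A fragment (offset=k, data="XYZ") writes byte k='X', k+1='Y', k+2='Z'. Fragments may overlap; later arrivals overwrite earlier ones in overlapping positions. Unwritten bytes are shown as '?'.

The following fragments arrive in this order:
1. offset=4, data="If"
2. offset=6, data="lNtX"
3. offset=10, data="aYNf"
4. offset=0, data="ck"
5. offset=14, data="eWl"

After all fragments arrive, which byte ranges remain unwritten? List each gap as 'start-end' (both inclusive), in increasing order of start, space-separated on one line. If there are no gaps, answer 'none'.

Answer: 2-3

Derivation:
Fragment 1: offset=4 len=2
Fragment 2: offset=6 len=4
Fragment 3: offset=10 len=4
Fragment 4: offset=0 len=2
Fragment 5: offset=14 len=3
Gaps: 2-3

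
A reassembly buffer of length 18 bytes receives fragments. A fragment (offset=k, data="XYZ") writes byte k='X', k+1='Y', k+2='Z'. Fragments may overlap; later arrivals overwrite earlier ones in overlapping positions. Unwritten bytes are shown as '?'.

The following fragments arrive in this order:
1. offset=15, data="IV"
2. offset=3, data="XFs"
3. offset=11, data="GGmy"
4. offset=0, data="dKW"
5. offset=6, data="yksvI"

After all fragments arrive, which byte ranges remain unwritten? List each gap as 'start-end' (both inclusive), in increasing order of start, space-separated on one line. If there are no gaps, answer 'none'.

Fragment 1: offset=15 len=2
Fragment 2: offset=3 len=3
Fragment 3: offset=11 len=4
Fragment 4: offset=0 len=3
Fragment 5: offset=6 len=5
Gaps: 17-17

Answer: 17-17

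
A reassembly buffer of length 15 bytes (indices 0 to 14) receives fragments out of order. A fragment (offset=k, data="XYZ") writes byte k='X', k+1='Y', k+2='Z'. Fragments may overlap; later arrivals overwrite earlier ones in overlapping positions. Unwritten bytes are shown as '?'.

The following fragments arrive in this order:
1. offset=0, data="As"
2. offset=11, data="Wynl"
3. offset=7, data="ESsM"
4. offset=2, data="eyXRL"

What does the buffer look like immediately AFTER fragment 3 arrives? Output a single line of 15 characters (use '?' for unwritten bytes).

Fragment 1: offset=0 data="As" -> buffer=As?????????????
Fragment 2: offset=11 data="Wynl" -> buffer=As?????????Wynl
Fragment 3: offset=7 data="ESsM" -> buffer=As?????ESsMWynl

Answer: As?????ESsMWynl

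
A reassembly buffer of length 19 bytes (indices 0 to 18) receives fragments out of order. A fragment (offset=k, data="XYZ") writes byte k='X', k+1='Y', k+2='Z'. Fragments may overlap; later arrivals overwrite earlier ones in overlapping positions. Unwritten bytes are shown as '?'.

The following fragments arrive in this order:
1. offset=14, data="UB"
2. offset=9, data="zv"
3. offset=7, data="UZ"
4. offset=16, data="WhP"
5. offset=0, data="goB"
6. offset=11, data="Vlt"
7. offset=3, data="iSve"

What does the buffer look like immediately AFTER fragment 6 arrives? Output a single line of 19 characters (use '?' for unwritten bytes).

Fragment 1: offset=14 data="UB" -> buffer=??????????????UB???
Fragment 2: offset=9 data="zv" -> buffer=?????????zv???UB???
Fragment 3: offset=7 data="UZ" -> buffer=???????UZzv???UB???
Fragment 4: offset=16 data="WhP" -> buffer=???????UZzv???UBWhP
Fragment 5: offset=0 data="goB" -> buffer=goB????UZzv???UBWhP
Fragment 6: offset=11 data="Vlt" -> buffer=goB????UZzvVltUBWhP

Answer: goB????UZzvVltUBWhP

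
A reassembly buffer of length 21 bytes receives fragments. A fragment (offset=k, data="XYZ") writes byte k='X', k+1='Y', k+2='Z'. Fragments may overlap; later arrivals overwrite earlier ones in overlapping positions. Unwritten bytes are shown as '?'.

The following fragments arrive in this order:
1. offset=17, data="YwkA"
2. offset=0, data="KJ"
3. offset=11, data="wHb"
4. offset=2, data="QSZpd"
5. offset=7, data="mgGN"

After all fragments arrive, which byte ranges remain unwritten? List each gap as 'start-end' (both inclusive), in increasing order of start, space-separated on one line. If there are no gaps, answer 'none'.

Fragment 1: offset=17 len=4
Fragment 2: offset=0 len=2
Fragment 3: offset=11 len=3
Fragment 4: offset=2 len=5
Fragment 5: offset=7 len=4
Gaps: 14-16

Answer: 14-16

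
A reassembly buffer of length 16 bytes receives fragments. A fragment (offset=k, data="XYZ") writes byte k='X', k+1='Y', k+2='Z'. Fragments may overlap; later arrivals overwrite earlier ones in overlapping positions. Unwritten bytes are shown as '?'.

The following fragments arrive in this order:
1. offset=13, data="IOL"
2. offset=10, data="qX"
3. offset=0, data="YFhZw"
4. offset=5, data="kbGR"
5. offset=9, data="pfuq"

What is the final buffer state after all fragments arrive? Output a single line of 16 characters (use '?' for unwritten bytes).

Fragment 1: offset=13 data="IOL" -> buffer=?????????????IOL
Fragment 2: offset=10 data="qX" -> buffer=??????????qX?IOL
Fragment 3: offset=0 data="YFhZw" -> buffer=YFhZw?????qX?IOL
Fragment 4: offset=5 data="kbGR" -> buffer=YFhZwkbGR?qX?IOL
Fragment 5: offset=9 data="pfuq" -> buffer=YFhZwkbGRpfuqIOL

Answer: YFhZwkbGRpfuqIOL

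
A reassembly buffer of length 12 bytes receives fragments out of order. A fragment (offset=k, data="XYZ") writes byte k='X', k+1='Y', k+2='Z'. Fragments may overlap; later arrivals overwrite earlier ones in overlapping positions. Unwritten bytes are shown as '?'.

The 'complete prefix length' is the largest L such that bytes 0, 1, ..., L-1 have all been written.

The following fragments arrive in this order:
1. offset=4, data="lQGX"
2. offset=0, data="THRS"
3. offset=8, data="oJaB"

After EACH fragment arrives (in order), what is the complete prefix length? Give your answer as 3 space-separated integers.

Fragment 1: offset=4 data="lQGX" -> buffer=????lQGX???? -> prefix_len=0
Fragment 2: offset=0 data="THRS" -> buffer=THRSlQGX???? -> prefix_len=8
Fragment 3: offset=8 data="oJaB" -> buffer=THRSlQGXoJaB -> prefix_len=12

Answer: 0 8 12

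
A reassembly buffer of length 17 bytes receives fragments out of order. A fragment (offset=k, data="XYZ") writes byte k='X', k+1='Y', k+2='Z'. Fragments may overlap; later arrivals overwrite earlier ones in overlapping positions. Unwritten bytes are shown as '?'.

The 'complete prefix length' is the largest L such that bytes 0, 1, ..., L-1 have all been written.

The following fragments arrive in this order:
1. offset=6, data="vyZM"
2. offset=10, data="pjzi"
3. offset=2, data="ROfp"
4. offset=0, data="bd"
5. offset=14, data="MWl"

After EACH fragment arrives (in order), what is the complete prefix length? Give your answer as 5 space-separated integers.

Answer: 0 0 0 14 17

Derivation:
Fragment 1: offset=6 data="vyZM" -> buffer=??????vyZM??????? -> prefix_len=0
Fragment 2: offset=10 data="pjzi" -> buffer=??????vyZMpjzi??? -> prefix_len=0
Fragment 3: offset=2 data="ROfp" -> buffer=??ROfpvyZMpjzi??? -> prefix_len=0
Fragment 4: offset=0 data="bd" -> buffer=bdROfpvyZMpjzi??? -> prefix_len=14
Fragment 5: offset=14 data="MWl" -> buffer=bdROfpvyZMpjziMWl -> prefix_len=17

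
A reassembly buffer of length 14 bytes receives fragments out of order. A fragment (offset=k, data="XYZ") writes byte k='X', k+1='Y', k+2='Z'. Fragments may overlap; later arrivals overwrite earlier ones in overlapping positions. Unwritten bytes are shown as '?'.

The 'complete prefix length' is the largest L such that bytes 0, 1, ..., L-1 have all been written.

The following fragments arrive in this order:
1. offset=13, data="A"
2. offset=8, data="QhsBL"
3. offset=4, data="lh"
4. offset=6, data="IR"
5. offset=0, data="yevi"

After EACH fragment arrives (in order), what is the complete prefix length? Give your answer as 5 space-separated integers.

Answer: 0 0 0 0 14

Derivation:
Fragment 1: offset=13 data="A" -> buffer=?????????????A -> prefix_len=0
Fragment 2: offset=8 data="QhsBL" -> buffer=????????QhsBLA -> prefix_len=0
Fragment 3: offset=4 data="lh" -> buffer=????lh??QhsBLA -> prefix_len=0
Fragment 4: offset=6 data="IR" -> buffer=????lhIRQhsBLA -> prefix_len=0
Fragment 5: offset=0 data="yevi" -> buffer=yevilhIRQhsBLA -> prefix_len=14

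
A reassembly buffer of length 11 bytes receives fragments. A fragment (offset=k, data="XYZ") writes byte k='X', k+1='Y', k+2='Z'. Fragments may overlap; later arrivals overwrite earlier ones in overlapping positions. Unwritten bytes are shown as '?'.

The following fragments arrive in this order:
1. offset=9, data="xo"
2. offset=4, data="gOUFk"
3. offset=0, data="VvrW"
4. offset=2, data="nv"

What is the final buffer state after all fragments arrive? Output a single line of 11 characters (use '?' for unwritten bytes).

Fragment 1: offset=9 data="xo" -> buffer=?????????xo
Fragment 2: offset=4 data="gOUFk" -> buffer=????gOUFkxo
Fragment 3: offset=0 data="VvrW" -> buffer=VvrWgOUFkxo
Fragment 4: offset=2 data="nv" -> buffer=VvnvgOUFkxo

Answer: VvnvgOUFkxo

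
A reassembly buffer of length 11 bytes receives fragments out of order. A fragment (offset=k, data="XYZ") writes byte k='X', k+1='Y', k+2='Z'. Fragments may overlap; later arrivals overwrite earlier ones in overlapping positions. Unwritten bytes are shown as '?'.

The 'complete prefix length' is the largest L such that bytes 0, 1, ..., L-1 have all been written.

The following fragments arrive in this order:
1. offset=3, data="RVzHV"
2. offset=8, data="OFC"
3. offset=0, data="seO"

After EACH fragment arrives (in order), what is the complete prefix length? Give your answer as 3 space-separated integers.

Answer: 0 0 11

Derivation:
Fragment 1: offset=3 data="RVzHV" -> buffer=???RVzHV??? -> prefix_len=0
Fragment 2: offset=8 data="OFC" -> buffer=???RVzHVOFC -> prefix_len=0
Fragment 3: offset=0 data="seO" -> buffer=seORVzHVOFC -> prefix_len=11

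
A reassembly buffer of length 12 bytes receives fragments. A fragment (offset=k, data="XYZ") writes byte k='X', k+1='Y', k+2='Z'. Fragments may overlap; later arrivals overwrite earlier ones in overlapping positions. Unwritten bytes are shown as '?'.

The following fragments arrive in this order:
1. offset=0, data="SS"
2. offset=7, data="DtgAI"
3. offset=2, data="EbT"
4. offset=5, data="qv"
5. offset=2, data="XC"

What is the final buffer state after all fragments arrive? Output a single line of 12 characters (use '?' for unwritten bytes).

Answer: SSXCTqvDtgAI

Derivation:
Fragment 1: offset=0 data="SS" -> buffer=SS??????????
Fragment 2: offset=7 data="DtgAI" -> buffer=SS?????DtgAI
Fragment 3: offset=2 data="EbT" -> buffer=SSEbT??DtgAI
Fragment 4: offset=5 data="qv" -> buffer=SSEbTqvDtgAI
Fragment 5: offset=2 data="XC" -> buffer=SSXCTqvDtgAI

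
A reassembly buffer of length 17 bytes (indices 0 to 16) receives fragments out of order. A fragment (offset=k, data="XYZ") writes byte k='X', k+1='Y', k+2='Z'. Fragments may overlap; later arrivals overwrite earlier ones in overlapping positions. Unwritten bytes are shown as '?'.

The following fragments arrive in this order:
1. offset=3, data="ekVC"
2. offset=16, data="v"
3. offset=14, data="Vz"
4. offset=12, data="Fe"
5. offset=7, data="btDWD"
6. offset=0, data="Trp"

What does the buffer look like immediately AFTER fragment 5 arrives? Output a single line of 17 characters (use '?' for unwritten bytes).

Answer: ???ekVCbtDWDFeVzv

Derivation:
Fragment 1: offset=3 data="ekVC" -> buffer=???ekVC??????????
Fragment 2: offset=16 data="v" -> buffer=???ekVC?????????v
Fragment 3: offset=14 data="Vz" -> buffer=???ekVC???????Vzv
Fragment 4: offset=12 data="Fe" -> buffer=???ekVC?????FeVzv
Fragment 5: offset=7 data="btDWD" -> buffer=???ekVCbtDWDFeVzv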